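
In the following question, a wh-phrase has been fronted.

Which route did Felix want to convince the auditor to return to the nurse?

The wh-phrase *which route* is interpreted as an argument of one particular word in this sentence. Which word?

In situ: Felix did want to convince the auditor to return which route to the nurse.
'which route' functions as the direct object of 'return'. It moves to the left edge, and the trace sits right after 'return':
Which route did Felix want to convince the auditor to return ___ to the nurse?

return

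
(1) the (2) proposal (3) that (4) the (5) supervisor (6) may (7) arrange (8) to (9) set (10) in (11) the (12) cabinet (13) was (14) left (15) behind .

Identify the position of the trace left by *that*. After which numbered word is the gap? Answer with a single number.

9

'that' functions as the direct object of 'set'. Fronting leaves a gap immediately after 'set':
The proposal that the supervisor may arrange to set ___ in the cabinet was left behind.
'set' is word 9.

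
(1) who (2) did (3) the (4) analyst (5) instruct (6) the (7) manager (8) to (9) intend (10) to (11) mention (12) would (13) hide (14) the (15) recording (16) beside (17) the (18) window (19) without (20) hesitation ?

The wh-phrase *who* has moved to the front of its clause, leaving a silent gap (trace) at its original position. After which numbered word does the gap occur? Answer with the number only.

11

Pre-movement form: The analyst did instruct the manager to intend to mention who would hide the recording beside the window without hesitation.
The filler 'who' is interpreted as the subject of the clause embedded under 'mention'. Wh-movement fronts it, leaving a gap right after 'mention':
Who did the analyst instruct the manager to intend to mention ___ would hide the recording beside the window without hesitation?
'mention' is word 11.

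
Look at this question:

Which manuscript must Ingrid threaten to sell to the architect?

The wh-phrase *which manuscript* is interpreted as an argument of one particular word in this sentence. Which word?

sell

In situ: Ingrid must threaten to sell which manuscript to the architect.
'which manuscript' is the direct object of 'sell'. Wh-movement fronts it, leaving a gap right after 'sell':
Which manuscript must Ingrid threaten to sell ___ to the architect?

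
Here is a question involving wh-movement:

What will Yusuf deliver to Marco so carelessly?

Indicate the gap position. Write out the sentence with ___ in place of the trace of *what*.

What will Yusuf deliver ___ to Marco so carelessly?

Pre-movement form: Yusuf will deliver what to Marco so carelessly.
The filler 'what' is interpreted as the direct object of 'deliver'. The gap is right after 'deliver'.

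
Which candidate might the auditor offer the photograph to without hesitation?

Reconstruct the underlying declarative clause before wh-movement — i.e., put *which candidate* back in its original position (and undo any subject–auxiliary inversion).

The filler 'which candidate' is interpreted as the object of the preposition 'to' (recipient of 'offer'). Wh-movement fronts it, leaving a gap right after 'to':
Which candidate might the auditor offer the photograph to ___ without hesitation?

The auditor might offer the photograph to which candidate without hesitation.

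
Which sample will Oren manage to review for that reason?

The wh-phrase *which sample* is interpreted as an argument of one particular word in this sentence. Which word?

review

Pre-movement form: Oren will manage to review which sample for that reason.
The filler 'which sample' is interpreted as the direct object of 'review'. Wh-movement fronts it, leaving a gap right after 'review':
Which sample will Oren manage to review ___ for that reason?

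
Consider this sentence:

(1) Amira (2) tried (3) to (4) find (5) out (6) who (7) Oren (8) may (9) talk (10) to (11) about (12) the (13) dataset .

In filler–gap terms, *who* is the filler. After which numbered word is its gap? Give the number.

Pre-movement form: Oren may talk to who about the dataset.
The filler 'who' is interpreted as the object of the preposition 'to'. Fronting leaves a gap immediately after 'to':
Amira tried to find out who Oren may talk to ___ about the dataset.
'to' is word 10.

10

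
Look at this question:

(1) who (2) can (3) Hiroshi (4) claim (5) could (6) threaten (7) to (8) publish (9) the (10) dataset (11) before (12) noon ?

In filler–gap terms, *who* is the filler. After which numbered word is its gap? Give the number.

4

In situ: Hiroshi can claim who could threaten to publish the dataset before noon.
'who' is the subject of the clause embedded under 'claim'. Wh-movement fronts it, leaving a gap right after 'claim':
Who can Hiroshi claim ___ could threaten to publish the dataset before noon?
'claim' is word 4.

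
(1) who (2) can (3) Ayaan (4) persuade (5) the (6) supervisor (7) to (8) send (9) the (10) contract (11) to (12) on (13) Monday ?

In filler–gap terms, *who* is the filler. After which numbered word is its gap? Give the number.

11

Before movement: Ayaan can persuade the supervisor to send the contract to who on Monday.
The filler 'who' is interpreted as the object of the preposition 'to' (recipient of 'send'). Fronting leaves a gap immediately after 'to':
Who can Ayaan persuade the supervisor to send the contract to ___ on Monday?
'to' is word 11.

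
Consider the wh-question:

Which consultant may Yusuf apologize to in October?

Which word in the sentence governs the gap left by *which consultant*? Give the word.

Before movement: Yusuf may apologize to which consultant in October.
'which consultant' is the object of the preposition 'to'. It moves to the left edge, and the trace sits right after 'to':
Which consultant may Yusuf apologize to ___ in October?

to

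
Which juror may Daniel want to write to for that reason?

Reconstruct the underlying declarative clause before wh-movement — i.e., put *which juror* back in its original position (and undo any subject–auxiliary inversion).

Daniel may want to write to which juror for that reason.

'which juror' functions as the object of the preposition 'to'. Wh-movement fronts it, leaving a gap right after 'to':
Which juror may Daniel want to write to ___ for that reason?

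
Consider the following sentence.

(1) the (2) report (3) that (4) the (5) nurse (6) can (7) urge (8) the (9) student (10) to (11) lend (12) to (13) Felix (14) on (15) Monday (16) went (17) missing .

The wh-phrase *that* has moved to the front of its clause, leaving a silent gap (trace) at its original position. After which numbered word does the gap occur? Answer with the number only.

'that' is the direct object of 'lend'. It moves to the left edge, and the trace sits right after 'lend':
The report that the nurse can urge the student to lend ___ to Felix on Monday went missing.
'lend' is word 11.

11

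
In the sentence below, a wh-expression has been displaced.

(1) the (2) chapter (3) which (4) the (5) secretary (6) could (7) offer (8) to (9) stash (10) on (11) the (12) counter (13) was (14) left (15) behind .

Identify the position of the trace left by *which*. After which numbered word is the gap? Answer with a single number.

The filler 'which' is interpreted as the direct object of 'stash'. Wh-movement fronts it, leaving a gap right after 'stash':
The chapter which the secretary could offer to stash ___ on the counter was left behind.
'stash' is word 9.

9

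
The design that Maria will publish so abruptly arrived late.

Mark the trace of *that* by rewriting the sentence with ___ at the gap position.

The filler 'that' is interpreted as the direct object of 'publish'. The gap is right after 'publish'.

The design that Maria will publish ___ so abruptly arrived late.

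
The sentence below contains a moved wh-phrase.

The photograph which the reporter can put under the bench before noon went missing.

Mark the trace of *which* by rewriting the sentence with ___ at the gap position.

The photograph which the reporter can put ___ under the bench before noon went missing.

'which' is the direct object of 'put'. The gap is right after 'put'.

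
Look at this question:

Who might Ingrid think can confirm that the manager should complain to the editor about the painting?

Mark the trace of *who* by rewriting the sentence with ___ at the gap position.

In situ: Ingrid might think who can confirm that the manager should complain to the editor about the painting.
'who' is the subject of the clause embedded under 'think'. The gap is right after 'think'.

Who might Ingrid think ___ can confirm that the manager should complain to the editor about the painting?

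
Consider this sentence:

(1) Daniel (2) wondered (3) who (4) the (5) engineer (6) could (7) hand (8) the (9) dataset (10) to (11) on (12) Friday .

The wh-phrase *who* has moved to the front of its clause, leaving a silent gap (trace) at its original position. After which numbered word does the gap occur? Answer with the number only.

Before movement: The engineer could hand the dataset to who on Friday.
The filler 'who' is interpreted as the object of the preposition 'to' (recipient of 'hand'). It moves to the left edge, and the trace sits right after 'to':
Daniel wondered who the engineer could hand the dataset to ___ on Friday.
'to' is word 10.

10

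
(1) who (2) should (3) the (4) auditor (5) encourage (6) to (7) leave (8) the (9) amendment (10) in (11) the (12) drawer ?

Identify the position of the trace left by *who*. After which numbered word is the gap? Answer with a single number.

5

Pre-movement form: The auditor should encourage who to leave the amendment in the drawer.
'who' is the direct object of 'encourage'. It moves to the left edge, and the trace sits right after 'encourage':
Who should the auditor encourage ___ to leave the amendment in the drawer?
'encourage' is word 5.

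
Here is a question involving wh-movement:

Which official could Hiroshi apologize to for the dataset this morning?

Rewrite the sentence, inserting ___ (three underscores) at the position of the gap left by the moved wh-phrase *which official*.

Which official could Hiroshi apologize to ___ for the dataset this morning?

In situ: Hiroshi could apologize to which official for the dataset this morning.
The filler 'which official' is interpreted as the object of the preposition 'to'. The gap is right after 'to'.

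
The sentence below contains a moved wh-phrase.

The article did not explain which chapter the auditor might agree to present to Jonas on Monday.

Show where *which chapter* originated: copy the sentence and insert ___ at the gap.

The article did not explain which chapter the auditor might agree to present ___ to Jonas on Monday.

In situ: The auditor might agree to present which chapter to Jonas on Monday.
The filler 'which chapter' is interpreted as the direct object of 'present'. The gap is right after 'present'.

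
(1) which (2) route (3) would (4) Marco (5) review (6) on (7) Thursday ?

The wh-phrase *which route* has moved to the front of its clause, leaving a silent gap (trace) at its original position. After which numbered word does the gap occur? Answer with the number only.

5

Pre-movement form: Marco would review which route on Thursday.
'which route' is the direct object of 'review'. Wh-movement fronts it, leaving a gap right after 'review':
Which route would Marco review ___ on Thursday?
'review' is word 5.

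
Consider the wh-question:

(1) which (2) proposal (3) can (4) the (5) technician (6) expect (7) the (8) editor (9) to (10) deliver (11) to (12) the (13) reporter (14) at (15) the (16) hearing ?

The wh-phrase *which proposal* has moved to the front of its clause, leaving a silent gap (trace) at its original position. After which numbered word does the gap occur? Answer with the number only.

Before movement: The technician can expect the editor to deliver which proposal to the reporter at the hearing.
'which proposal' functions as the direct object of 'deliver'. It moves to the left edge, and the trace sits right after 'deliver':
Which proposal can the technician expect the editor to deliver ___ to the reporter at the hearing?
'deliver' is word 10.

10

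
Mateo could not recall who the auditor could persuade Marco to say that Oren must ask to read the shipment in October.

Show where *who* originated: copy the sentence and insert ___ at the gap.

Mateo could not recall who the auditor could persuade Marco to say that Oren must ask ___ to read the shipment in October.

Pre-movement form: The auditor could persuade Marco to say that Oren must ask who to read the shipment in October.
The filler 'who' is interpreted as the direct object of 'ask'. The gap is right after 'ask'.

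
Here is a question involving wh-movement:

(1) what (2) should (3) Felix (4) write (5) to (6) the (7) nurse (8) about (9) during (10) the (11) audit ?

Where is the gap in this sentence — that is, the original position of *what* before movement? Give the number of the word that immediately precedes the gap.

Before movement: Felix should write to the nurse about what during the audit.
'what' is the object of the preposition 'about'. It moves to the left edge, and the trace sits right after 'about':
What should Felix write to the nurse about ___ during the audit?
'about' is word 8.

8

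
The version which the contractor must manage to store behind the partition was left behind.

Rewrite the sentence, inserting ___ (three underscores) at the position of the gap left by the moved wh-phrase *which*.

The version which the contractor must manage to store ___ behind the partition was left behind.

The filler 'which' is interpreted as the direct object of 'store'. The gap is right after 'store'.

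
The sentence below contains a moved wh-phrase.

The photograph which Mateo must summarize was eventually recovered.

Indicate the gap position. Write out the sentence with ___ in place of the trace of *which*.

The photograph which Mateo must summarize ___ was eventually recovered.

'which' is the direct object of 'summarize'. The gap is right after 'summarize'.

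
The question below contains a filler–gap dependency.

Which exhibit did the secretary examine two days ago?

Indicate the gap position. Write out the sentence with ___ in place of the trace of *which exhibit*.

Pre-movement form: The secretary did examine which exhibit two days ago.
The filler 'which exhibit' is interpreted as the direct object of 'examine'. The gap is right after 'examine'.

Which exhibit did the secretary examine ___ two days ago?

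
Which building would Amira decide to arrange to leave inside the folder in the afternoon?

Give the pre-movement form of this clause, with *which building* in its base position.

Amira would decide to arrange to leave which building inside the folder in the afternoon.

'which building' is the direct object of 'leave'. Wh-movement fronts it, leaving a gap right after 'leave':
Which building would Amira decide to arrange to leave ___ inside the folder in the afternoon?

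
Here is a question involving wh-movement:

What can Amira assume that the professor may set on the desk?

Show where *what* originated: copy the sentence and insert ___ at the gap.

What can Amira assume that the professor may set ___ on the desk?

Underlying clause: Amira can assume that the professor may set what on the desk.
'what' is the direct object of 'set'. The gap is right after 'set'.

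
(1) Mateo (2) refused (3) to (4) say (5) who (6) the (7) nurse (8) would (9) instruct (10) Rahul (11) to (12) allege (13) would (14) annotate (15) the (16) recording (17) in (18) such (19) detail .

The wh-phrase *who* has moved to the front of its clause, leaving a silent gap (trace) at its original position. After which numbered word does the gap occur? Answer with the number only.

In situ: The nurse would instruct Rahul to allege who would annotate the recording in such detail.
The filler 'who' is interpreted as the subject of the clause embedded under 'allege'. Wh-movement fronts it, leaving a gap right after 'allege':
Mateo refused to say who the nurse would instruct Rahul to allege ___ would annotate the recording in such detail.
'allege' is word 12.

12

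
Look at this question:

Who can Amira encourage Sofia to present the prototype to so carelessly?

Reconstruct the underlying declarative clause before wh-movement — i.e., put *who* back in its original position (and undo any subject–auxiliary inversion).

Amira can encourage Sofia to present the prototype to who so carelessly.

The filler 'who' is interpreted as the object of the preposition 'to' (recipient of 'present'). Fronting leaves a gap immediately after 'to':
Who can Amira encourage Sofia to present the prototype to ___ so carelessly?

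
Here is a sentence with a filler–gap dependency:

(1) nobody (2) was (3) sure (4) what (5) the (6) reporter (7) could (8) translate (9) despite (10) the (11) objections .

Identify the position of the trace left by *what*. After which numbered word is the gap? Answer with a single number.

8

Underlying clause: The reporter could translate what despite the objections.
'what' is the direct object of 'translate'. Fronting leaves a gap immediately after 'translate':
Nobody was sure what the reporter could translate ___ despite the objections.
'translate' is word 8.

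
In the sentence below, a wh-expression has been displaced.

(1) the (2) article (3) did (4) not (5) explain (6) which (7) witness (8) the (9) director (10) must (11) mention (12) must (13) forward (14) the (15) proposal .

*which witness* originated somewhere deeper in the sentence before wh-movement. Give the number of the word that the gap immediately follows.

Before movement: The director must mention which witness must forward the proposal.
The filler 'which witness' is interpreted as the subject of the clause embedded under 'mention'. Fronting leaves a gap immediately after 'mention':
The article did not explain which witness the director must mention ___ must forward the proposal.
'mention' is word 11.

11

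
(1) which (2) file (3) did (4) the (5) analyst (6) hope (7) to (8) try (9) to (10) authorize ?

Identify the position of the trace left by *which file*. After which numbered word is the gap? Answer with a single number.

Pre-movement form: The analyst did hope to try to authorize which file.
'which file' functions as the direct object of 'authorize'. Wh-movement fronts it, leaving a gap right after 'authorize':
Which file did the analyst hope to try to authorize ___?
'authorize' is word 10.

10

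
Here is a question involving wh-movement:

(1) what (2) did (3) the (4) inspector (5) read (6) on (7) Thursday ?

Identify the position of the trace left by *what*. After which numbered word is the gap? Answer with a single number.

5

Underlying clause: The inspector did read what on Thursday.
'what' functions as the direct object of 'read'. Wh-movement fronts it, leaving a gap right after 'read':
What did the inspector read ___ on Thursday?
'read' is word 5.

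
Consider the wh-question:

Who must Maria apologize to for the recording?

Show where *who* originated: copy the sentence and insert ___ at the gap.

In situ: Maria must apologize to who for the recording.
'who' functions as the object of the preposition 'to'. The gap is right after 'to'.

Who must Maria apologize to ___ for the recording?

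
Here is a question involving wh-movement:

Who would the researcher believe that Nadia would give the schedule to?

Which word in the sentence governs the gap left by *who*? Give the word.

Pre-movement form: The researcher would believe that Nadia would give the schedule to who.
'who' is the object of the preposition 'to' (recipient of 'give'). Wh-movement fronts it, leaving a gap right after 'to':
Who would the researcher believe that Nadia would give the schedule to ___?

to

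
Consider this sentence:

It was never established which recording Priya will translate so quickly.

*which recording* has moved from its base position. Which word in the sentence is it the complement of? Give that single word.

translate

In situ: Priya will translate which recording so quickly.
'which recording' functions as the direct object of 'translate'. Wh-movement fronts it, leaving a gap right after 'translate':
It was never established which recording Priya will translate ___ so quickly.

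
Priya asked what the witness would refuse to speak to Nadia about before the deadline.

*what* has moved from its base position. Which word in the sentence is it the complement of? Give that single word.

In situ: The witness would refuse to speak to Nadia about what before the deadline.
The filler 'what' is interpreted as the object of the preposition 'about'. Wh-movement fronts it, leaving a gap right after 'about':
Priya asked what the witness would refuse to speak to Nadia about ___ before the deadline.

about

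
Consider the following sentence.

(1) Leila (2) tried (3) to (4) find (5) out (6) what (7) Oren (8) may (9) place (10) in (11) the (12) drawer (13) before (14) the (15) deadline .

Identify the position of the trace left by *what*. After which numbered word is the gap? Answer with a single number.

9

Underlying clause: Oren may place what in the drawer before the deadline.
The filler 'what' is interpreted as the direct object of 'place'. It moves to the left edge, and the trace sits right after 'place':
Leila tried to find out what Oren may place ___ in the drawer before the deadline.
'place' is word 9.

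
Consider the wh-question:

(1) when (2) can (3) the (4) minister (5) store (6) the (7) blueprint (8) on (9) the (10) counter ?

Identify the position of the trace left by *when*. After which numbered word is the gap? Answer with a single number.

In situ: The minister can store the blueprint on the counter when.
The filler 'when' is interpreted as the temporal adjunct. It moves to the left edge, and the trace sits right after 'counter':
When can the minister store the blueprint on the counter ___?
'counter' is word 10.

10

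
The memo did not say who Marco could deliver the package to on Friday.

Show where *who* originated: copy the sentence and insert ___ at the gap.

The memo did not say who Marco could deliver the package to ___ on Friday.

Pre-movement form: Marco could deliver the package to who on Friday.
'who' is the object of the preposition 'to' (recipient of 'deliver'). The gap is right after 'to'.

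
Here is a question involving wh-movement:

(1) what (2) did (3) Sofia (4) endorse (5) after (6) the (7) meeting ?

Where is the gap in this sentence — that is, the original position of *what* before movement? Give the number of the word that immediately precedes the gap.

Pre-movement form: Sofia did endorse what after the meeting.
'what' is the direct object of 'endorse'. It moves to the left edge, and the trace sits right after 'endorse':
What did Sofia endorse ___ after the meeting?
'endorse' is word 4.

4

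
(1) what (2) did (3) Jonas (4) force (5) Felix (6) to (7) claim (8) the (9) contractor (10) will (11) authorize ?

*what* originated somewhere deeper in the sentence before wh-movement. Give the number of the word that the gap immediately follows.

Underlying clause: Jonas did force Felix to claim the contractor will authorize what.
'what' is the direct object of 'authorize'. Wh-movement fronts it, leaving a gap right after 'authorize':
What did Jonas force Felix to claim the contractor will authorize ___?
'authorize' is word 11.

11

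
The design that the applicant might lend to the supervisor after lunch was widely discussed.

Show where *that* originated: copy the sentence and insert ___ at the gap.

'that' is the direct object of 'lend'. The gap is right after 'lend'.

The design that the applicant might lend ___ to the supervisor after lunch was widely discussed.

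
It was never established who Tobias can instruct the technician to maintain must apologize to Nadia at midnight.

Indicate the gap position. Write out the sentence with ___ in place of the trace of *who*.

Pre-movement form: Tobias can instruct the technician to maintain who must apologize to Nadia at midnight.
'who' is the subject of the clause embedded under 'maintain'. The gap is right after 'maintain'.

It was never established who Tobias can instruct the technician to maintain ___ must apologize to Nadia at midnight.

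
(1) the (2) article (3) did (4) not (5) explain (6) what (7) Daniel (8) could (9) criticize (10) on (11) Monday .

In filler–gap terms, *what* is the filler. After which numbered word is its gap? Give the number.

In situ: Daniel could criticize what on Monday.
'what' functions as the direct object of 'criticize'. Fronting leaves a gap immediately after 'criticize':
The article did not explain what Daniel could criticize ___ on Monday.
'criticize' is word 9.

9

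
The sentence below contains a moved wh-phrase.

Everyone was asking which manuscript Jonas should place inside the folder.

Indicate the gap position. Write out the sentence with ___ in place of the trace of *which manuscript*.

Before movement: Jonas should place which manuscript inside the folder.
The filler 'which manuscript' is interpreted as the direct object of 'place'. The gap is right after 'place'.

Everyone was asking which manuscript Jonas should place ___ inside the folder.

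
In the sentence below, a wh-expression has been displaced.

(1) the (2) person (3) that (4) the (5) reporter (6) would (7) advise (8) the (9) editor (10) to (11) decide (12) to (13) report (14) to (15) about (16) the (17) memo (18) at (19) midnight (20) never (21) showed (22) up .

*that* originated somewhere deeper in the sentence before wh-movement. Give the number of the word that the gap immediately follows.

'that' is the object of the preposition 'to'. Fronting leaves a gap immediately after 'to':
The person that the reporter would advise the editor to decide to report to ___ about the memo at midnight never showed up.
'to' is word 14.

14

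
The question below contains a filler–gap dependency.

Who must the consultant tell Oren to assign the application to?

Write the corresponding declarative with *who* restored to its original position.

The filler 'who' is interpreted as the object of the preposition 'to' (recipient of 'assign'). It moves to the left edge, and the trace sits right after 'to':
Who must the consultant tell Oren to assign the application to ___?

The consultant must tell Oren to assign the application to who.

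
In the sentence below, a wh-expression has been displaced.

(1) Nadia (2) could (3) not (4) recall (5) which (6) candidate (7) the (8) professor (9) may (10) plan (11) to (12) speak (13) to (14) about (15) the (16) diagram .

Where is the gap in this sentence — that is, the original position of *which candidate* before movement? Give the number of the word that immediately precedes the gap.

In situ: The professor may plan to speak to which candidate about the diagram.
The filler 'which candidate' is interpreted as the object of the preposition 'to'. It moves to the left edge, and the trace sits right after 'to':
Nadia could not recall which candidate the professor may plan to speak to ___ about the diagram.
'to' is word 13.

13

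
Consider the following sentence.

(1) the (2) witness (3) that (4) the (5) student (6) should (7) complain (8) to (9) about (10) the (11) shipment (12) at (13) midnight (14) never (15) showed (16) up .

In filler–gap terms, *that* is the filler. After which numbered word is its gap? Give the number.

8

'that' functions as the object of the preposition 'to'. Wh-movement fronts it, leaving a gap right after 'to':
The witness that the student should complain to ___ about the shipment at midnight never showed up.
'to' is word 8.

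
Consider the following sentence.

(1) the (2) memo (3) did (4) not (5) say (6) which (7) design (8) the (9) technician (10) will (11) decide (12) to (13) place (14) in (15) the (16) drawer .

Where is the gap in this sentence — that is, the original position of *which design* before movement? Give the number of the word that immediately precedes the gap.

In situ: The technician will decide to place which design in the drawer.
'which design' is the direct object of 'place'. Fronting leaves a gap immediately after 'place':
The memo did not say which design the technician will decide to place ___ in the drawer.
'place' is word 13.

13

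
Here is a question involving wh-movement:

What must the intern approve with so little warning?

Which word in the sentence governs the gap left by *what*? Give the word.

Underlying clause: The intern must approve what with so little warning.
The filler 'what' is interpreted as the direct object of 'approve'. It moves to the left edge, and the trace sits right after 'approve':
What must the intern approve ___ with so little warning?

approve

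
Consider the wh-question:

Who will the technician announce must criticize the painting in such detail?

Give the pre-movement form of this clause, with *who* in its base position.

The technician will announce who must criticize the painting in such detail.

'who' functions as the subject of the clause embedded under 'announce'. It moves to the left edge, and the trace sits right after 'announce':
Who will the technician announce ___ must criticize the painting in such detail?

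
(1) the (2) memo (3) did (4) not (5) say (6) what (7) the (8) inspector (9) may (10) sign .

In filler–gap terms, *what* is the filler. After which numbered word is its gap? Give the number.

10

Pre-movement form: The inspector may sign what.
The filler 'what' is interpreted as the direct object of 'sign'. Wh-movement fronts it, leaving a gap right after 'sign':
The memo did not say what the inspector may sign ___.
'sign' is word 10.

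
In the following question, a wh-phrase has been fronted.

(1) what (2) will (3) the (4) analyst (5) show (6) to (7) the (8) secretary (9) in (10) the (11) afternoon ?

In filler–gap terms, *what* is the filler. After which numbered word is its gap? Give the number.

5

Pre-movement form: The analyst will show what to the secretary in the afternoon.
'what' functions as the direct object of 'show'. It moves to the left edge, and the trace sits right after 'show':
What will the analyst show ___ to the secretary in the afternoon?
'show' is word 5.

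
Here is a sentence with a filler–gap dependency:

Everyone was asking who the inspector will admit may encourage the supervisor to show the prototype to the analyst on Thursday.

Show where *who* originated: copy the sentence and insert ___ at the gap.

Everyone was asking who the inspector will admit ___ may encourage the supervisor to show the prototype to the analyst on Thursday.

In situ: The inspector will admit who may encourage the supervisor to show the prototype to the analyst on Thursday.
'who' functions as the subject of the clause embedded under 'admit'. The gap is right after 'admit'.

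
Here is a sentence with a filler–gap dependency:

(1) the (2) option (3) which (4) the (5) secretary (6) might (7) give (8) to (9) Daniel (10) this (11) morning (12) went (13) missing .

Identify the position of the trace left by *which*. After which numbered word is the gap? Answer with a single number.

The filler 'which' is interpreted as the direct object of 'give'. It moves to the left edge, and the trace sits right after 'give':
The option which the secretary might give ___ to Daniel this morning went missing.
'give' is word 7.

7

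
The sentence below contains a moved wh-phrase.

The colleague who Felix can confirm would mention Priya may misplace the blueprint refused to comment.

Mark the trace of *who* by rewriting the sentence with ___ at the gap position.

'who' functions as the subject of the clause embedded under 'confirm'. The gap is right after 'confirm'.

The colleague who Felix can confirm ___ would mention Priya may misplace the blueprint refused to comment.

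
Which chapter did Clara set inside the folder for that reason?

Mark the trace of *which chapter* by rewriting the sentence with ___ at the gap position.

In situ: Clara did set which chapter inside the folder for that reason.
'which chapter' is the direct object of 'set'. The gap is right after 'set'.

Which chapter did Clara set ___ inside the folder for that reason?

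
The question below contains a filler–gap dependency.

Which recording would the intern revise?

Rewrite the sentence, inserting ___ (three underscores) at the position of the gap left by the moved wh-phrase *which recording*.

Before movement: The intern would revise which recording.
'which recording' is the direct object of 'revise'. The gap is right after 'revise'.

Which recording would the intern revise ___?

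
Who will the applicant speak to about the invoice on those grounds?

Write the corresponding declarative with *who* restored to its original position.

The applicant will speak to who about the invoice on those grounds.

The filler 'who' is interpreted as the object of the preposition 'to'. It moves to the left edge, and the trace sits right after 'to':
Who will the applicant speak to ___ about the invoice on those grounds?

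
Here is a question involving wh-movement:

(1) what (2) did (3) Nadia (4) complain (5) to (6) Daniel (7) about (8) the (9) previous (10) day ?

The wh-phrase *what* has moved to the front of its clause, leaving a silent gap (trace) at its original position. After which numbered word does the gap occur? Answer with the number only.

7

Pre-movement form: Nadia did complain to Daniel about what the previous day.
'what' is the object of the preposition 'about'. Wh-movement fronts it, leaving a gap right after 'about':
What did Nadia complain to Daniel about ___ the previous day?
'about' is word 7.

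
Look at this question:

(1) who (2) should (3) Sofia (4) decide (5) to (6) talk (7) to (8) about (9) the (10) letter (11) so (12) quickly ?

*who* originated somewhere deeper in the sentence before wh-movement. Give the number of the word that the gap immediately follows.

7

Underlying clause: Sofia should decide to talk to who about the letter so quickly.
'who' functions as the object of the preposition 'to'. Wh-movement fronts it, leaving a gap right after 'to':
Who should Sofia decide to talk to ___ about the letter so quickly?
'to' is word 7.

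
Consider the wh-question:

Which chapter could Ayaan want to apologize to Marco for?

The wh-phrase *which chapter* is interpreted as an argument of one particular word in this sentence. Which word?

Pre-movement form: Ayaan could want to apologize to Marco for which chapter.
'which chapter' functions as the object of the preposition 'for'. It moves to the left edge, and the trace sits right after 'for':
Which chapter could Ayaan want to apologize to Marco for ___?

for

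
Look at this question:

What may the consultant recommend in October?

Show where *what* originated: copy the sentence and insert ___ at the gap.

What may the consultant recommend ___ in October?

Underlying clause: The consultant may recommend what in October.
The filler 'what' is interpreted as the direct object of 'recommend'. The gap is right after 'recommend'.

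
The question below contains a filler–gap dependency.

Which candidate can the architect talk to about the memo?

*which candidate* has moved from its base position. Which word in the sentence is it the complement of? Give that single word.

to

Pre-movement form: The architect can talk to which candidate about the memo.
'which candidate' is the object of the preposition 'to'. Fronting leaves a gap immediately after 'to':
Which candidate can the architect talk to ___ about the memo?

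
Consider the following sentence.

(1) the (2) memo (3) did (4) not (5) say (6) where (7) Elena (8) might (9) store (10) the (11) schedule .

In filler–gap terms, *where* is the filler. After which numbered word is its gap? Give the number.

11

Underlying clause: Elena might store the schedule where.
'where' is the locative complement of 'store'. Wh-movement fronts it, leaving a gap right after 'schedule':
The memo did not say where Elena might store the schedule ___.
'schedule' is word 11.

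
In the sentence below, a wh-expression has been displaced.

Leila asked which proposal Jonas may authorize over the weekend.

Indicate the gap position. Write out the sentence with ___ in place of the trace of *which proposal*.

Pre-movement form: Jonas may authorize which proposal over the weekend.
The filler 'which proposal' is interpreted as the direct object of 'authorize'. The gap is right after 'authorize'.

Leila asked which proposal Jonas may authorize ___ over the weekend.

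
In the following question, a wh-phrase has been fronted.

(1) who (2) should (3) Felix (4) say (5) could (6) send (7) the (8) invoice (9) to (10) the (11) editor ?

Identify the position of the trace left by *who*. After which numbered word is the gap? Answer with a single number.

4

In situ: Felix should say who could send the invoice to the editor.
The filler 'who' is interpreted as the subject of the clause embedded under 'say'. Wh-movement fronts it, leaving a gap right after 'say':
Who should Felix say ___ could send the invoice to the editor?
'say' is word 4.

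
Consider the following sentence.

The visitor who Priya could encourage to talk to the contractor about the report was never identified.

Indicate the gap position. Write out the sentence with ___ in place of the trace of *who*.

The filler 'who' is interpreted as the direct object of 'encourage'. The gap is right after 'encourage'.

The visitor who Priya could encourage ___ to talk to the contractor about the report was never identified.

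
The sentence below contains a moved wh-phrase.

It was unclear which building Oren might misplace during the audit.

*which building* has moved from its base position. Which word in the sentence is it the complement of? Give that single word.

misplace

Underlying clause: Oren might misplace which building during the audit.
'which building' functions as the direct object of 'misplace'. Fronting leaves a gap immediately after 'misplace':
It was unclear which building Oren might misplace ___ during the audit.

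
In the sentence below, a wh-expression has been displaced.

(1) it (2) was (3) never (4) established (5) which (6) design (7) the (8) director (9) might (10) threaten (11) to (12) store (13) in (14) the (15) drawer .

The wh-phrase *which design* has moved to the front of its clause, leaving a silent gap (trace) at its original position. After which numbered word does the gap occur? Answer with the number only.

Underlying clause: The director might threaten to store which design in the drawer.
'which design' functions as the direct object of 'store'. It moves to the left edge, and the trace sits right after 'store':
It was never established which design the director might threaten to store ___ in the drawer.
'store' is word 12.

12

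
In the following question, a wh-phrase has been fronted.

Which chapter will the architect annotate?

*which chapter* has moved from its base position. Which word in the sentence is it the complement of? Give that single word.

annotate

Underlying clause: The architect will annotate which chapter.
The filler 'which chapter' is interpreted as the direct object of 'annotate'. Fronting leaves a gap immediately after 'annotate':
Which chapter will the architect annotate ___?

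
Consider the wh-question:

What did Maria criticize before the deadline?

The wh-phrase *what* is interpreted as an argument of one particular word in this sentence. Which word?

Before movement: Maria did criticize what before the deadline.
'what' functions as the direct object of 'criticize'. It moves to the left edge, and the trace sits right after 'criticize':
What did Maria criticize ___ before the deadline?

criticize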